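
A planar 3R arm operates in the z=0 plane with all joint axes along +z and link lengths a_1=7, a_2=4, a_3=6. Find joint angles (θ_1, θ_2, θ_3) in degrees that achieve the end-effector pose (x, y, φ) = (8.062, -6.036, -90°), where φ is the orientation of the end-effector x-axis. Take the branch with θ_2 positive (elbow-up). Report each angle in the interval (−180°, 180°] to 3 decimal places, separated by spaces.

-30.001 90.003 -150.001

wrist centre = target − a_3·(cos φ, sin φ) = (8.0620, -0.0360)
cos θ_2 = (64.9971−7²−4²)/(2·7·4) = -0.0001; θ_2 = 90.0029° (elbow-up)
β = atan2(-0.0360,8.0620) = -0.2558°; ψ = atan2(4.0000,6.9998) = 29.7456°
θ_1 = β − ψ = -30.0014°
θ_3 = φ − θ_1 − θ_2 = -150.0015° (wrapped to (-180°,180°])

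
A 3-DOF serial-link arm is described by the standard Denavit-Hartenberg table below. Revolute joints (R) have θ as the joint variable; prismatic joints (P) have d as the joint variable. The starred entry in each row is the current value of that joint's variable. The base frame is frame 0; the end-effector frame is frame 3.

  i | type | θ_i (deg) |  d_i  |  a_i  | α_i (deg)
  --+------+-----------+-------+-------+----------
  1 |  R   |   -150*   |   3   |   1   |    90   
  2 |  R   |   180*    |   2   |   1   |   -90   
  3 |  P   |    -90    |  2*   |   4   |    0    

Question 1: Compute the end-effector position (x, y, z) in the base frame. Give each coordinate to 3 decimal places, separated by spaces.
-3.000 5.196 1.000

after link 1: o_1 = (-0.8660, -0.5000, 3.0000)
after link 2: o_2 = (-1.0000, 1.7321, 3.0000)
after link 3: o_3 = (-3.0000, 5.1962, 1.0000)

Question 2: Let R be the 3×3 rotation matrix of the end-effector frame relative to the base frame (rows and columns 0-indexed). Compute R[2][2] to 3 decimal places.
-1.000

End-effector z-axis (col 2 of R) = (0.0000,0.0000,-1.0000)
R[2][2] = -1.0000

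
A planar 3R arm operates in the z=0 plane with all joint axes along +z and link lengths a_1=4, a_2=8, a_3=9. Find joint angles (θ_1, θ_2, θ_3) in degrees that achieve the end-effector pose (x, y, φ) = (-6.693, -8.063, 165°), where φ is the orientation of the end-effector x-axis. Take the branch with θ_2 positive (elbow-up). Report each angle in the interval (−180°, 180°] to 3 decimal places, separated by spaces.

wrist centre = target − a_3·(cos φ, sin φ) = (2.0003, -10.3924)
cos θ_2 = (112.0027−4²−8²)/(2·4·8) = 0.5000; θ_2 = 59.9972° (elbow-up)
β = atan2(-10.3924,2.0003) = -79.1049°; ψ = atan2(6.9280,8.0003) = 40.8914°
θ_1 = β − ψ = -119.9963°
θ_3 = φ − θ_1 − θ_2 = -135.0009° (wrapped to (-180°,180°])

-119.996 59.997 -135.001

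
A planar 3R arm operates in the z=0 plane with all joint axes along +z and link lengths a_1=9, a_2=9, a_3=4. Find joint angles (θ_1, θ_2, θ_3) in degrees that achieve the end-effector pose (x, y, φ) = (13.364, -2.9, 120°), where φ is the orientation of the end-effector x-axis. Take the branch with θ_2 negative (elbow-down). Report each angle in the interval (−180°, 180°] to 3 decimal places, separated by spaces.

-0.001 -44.999 165.000

wrist centre = target − a_3·(cos φ, sin φ) = (15.3640, -6.3641)
cos θ_2 = (276.5543−9²−9²)/(2·9·9) = 0.7071; θ_2 = -44.9985° (elbow-down)
β = atan2(-6.3641,15.3640) = -22.5004°; ψ = atan2(-6.3638,15.3641) = -22.4993°
θ_1 = β − ψ = -0.0011°
θ_3 = φ − θ_1 − θ_2 = 164.9996° (wrapped to (-180°,180°])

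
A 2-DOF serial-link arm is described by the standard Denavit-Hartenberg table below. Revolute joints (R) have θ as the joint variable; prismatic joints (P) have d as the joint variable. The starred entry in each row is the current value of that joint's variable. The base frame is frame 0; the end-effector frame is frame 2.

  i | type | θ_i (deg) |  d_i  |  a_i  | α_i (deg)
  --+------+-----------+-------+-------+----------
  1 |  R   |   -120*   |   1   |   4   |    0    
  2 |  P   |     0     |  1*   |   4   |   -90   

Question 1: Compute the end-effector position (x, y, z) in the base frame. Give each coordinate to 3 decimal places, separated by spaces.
after link 1: o_1 = (-2.0000, -3.4641, 1.0000)
after link 2: o_2 = (-4.0000, -6.9282, 2.0000)

-4.000 -6.928 2.000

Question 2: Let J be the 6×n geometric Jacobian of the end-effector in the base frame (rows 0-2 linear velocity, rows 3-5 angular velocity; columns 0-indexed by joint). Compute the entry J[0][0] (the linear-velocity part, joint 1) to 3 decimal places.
axis z_0 = ẑ; lever o_n−o_0 = (-4.0000,-6.9282,2.0000)
cross product → J_v[:, 0] = (6.9282,-4.0000,0.0000)
J_ω[:, 0] = z_0
entry J[0][0] = 6.9282

6.928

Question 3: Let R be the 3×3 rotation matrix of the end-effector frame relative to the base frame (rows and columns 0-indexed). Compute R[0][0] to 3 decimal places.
-0.500

End-effector x-axis (col 0 of R) = (-0.5000,-0.8660,0.0000)
R[0][0] = -0.5000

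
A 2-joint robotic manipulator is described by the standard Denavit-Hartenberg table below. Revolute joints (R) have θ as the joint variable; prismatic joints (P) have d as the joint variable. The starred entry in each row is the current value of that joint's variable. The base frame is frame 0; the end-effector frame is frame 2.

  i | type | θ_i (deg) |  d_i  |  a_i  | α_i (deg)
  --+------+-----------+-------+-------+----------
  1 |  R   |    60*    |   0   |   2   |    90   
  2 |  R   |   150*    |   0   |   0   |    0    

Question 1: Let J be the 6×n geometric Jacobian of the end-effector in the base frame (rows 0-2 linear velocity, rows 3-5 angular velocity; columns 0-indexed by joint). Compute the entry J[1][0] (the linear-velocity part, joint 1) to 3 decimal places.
axis z_0 = ẑ; lever o_n−o_0 = (1.0000,1.7321,0.0000)
cross product → J_v[:, 0] = (-1.7321,1.0000,0.0000)
J_ω[:, 0] = z_0
entry J[1][0] = 1.0000

1.000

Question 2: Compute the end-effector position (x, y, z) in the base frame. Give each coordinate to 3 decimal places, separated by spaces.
1.000 1.732 0.000

after link 1: o_1 = (1.0000, 1.7321, 0.0000)
after link 2: o_2 = (1.0000, 1.7321, 0.0000)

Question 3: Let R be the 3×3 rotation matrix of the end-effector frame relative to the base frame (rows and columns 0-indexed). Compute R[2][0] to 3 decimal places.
0.500

End-effector x-axis (col 0 of R) = (-0.4330,-0.7500,0.5000)
R[2][0] = 0.5000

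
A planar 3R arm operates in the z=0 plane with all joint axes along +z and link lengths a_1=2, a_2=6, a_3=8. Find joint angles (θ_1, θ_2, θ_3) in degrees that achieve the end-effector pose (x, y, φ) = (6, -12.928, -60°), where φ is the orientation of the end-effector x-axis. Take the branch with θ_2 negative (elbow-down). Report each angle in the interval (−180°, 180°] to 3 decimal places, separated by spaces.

wrist centre = target − a_3·(cos φ, sin φ) = (2.0000, -5.9998)
cos θ_2 = (39.9976−2²−6²)/(2·2·6) = -0.0001; θ_2 = -90.0058° (elbow-down)
β = atan2(-5.9998,2.0000) = -71.5645°; ψ = atan2(-6.0000,1.9994) = -71.5703°
θ_1 = β − ψ = 0.0058°
θ_3 = φ − θ_1 − θ_2 = 30.0000° (wrapped to (-180°,180°])

0.006 -90.006 30.000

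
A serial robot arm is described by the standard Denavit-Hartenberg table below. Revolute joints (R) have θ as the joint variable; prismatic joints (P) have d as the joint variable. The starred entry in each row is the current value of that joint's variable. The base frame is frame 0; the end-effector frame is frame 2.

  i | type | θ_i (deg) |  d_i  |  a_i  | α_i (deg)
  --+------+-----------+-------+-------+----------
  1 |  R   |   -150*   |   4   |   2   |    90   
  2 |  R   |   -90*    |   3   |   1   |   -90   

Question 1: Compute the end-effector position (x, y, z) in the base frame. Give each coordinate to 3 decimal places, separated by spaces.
after link 1: o_1 = (-1.7321, -1.0000, 4.0000)
after link 2: o_2 = (-3.2321, 1.5981, 3.0000)

-3.232 1.598 3.000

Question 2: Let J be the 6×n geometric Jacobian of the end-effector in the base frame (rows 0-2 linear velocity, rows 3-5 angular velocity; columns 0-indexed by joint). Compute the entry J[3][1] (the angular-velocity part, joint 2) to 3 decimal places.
-0.500

axis z_1 = (-0.5000,0.8660,0.0000); lever o_n−o_1 = (-1.5000,2.5981,-1.0000)
cross product → J_v[:, 1] = (-0.8660,-0.5000,0.0000)
J_ω[:, 1] = z_1
entry J[3][1] = -0.5000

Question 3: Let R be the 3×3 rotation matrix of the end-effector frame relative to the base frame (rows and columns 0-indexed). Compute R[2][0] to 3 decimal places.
-1.000

End-effector x-axis (col 0 of R) = (-0.0000,0.0000,-1.0000)
R[2][0] = -1.0000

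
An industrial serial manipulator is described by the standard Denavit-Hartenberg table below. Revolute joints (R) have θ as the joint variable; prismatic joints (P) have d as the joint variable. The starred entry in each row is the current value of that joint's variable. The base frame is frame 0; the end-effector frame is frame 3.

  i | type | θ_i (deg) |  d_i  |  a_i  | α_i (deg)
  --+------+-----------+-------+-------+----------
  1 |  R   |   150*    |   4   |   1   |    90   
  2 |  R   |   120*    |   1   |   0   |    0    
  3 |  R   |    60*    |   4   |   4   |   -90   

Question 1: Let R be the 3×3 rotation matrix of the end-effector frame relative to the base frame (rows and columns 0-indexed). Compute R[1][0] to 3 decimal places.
End-effector x-axis (col 0 of R) = (0.8660,-0.5000,0.0000)
R[1][0] = -0.5000

-0.500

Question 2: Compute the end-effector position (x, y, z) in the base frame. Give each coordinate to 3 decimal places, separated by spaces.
5.098 2.830 4.000

after link 1: o_1 = (-0.8660, 0.5000, 4.0000)
after link 2: o_2 = (-0.3660, 1.3660, 4.0000)
after link 3: o_3 = (5.0981, 2.8301, 4.0000)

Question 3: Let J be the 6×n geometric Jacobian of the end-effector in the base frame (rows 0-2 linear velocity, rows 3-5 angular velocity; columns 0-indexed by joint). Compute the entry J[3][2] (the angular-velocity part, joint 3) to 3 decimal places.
0.500

axis z_2 = (0.5000,0.8660,0.0000); lever o_n−o_2 = (5.4641,1.4641,0.0000)
cross product → J_v[:, 2] = (0.0000,-0.0000,-4.0000)
J_ω[:, 2] = z_2
entry J[3][2] = 0.5000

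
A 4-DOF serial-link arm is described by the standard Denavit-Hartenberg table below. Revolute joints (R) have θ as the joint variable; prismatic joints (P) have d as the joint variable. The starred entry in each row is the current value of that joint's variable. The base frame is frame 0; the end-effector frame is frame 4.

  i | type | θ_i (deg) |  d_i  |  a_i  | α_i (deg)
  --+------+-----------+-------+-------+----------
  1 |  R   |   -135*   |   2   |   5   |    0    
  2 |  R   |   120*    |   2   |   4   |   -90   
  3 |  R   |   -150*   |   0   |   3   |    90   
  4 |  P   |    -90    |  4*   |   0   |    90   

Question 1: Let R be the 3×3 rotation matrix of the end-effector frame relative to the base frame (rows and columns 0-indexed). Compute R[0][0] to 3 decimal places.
-0.259

End-effector x-axis (col 0 of R) = (-0.2588,-0.9659,-0.0000)
R[0][0] = -0.2588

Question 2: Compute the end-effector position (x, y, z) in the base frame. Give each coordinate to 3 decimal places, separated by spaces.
-4.113 -3.381 2.036

after link 1: o_1 = (-3.5355, -3.5355, 2.0000)
after link 2: o_2 = (0.3282, -4.5708, 4.0000)
after link 3: o_3 = (-2.1814, -3.8984, 5.5000)
after link 4: o_4 = (-4.1132, -3.3807, 2.0359)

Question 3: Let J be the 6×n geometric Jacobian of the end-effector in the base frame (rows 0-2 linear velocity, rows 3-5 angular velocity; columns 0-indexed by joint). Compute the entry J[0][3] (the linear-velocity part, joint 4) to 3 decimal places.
-0.483

prismatic axis z_3 = (-0.4830,0.1294,-0.8660)
J_v[:, 3] = z_3; J_ω[:, 3] = (0,0,0)
entry J[0][3] = -0.4830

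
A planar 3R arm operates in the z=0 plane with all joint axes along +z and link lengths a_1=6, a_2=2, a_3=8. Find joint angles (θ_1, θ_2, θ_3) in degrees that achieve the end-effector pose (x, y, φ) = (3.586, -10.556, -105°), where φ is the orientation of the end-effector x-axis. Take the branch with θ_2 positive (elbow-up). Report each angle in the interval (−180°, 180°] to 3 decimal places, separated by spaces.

-45.003 90.006 -150.003

wrist centre = target − a_3·(cos φ, sin φ) = (5.6566, -2.8286)
cos θ_2 = (39.9975−6²−2²)/(2·6·2) = -0.0001; θ_2 = 90.0059° (elbow-up)
β = atan2(-2.8286,5.6566) = -26.5676°; ψ = atan2(2.0000,5.9998) = 18.4355°
θ_1 = β − ψ = -45.0032°
θ_3 = φ − θ_1 − θ_2 = -150.0027° (wrapped to (-180°,180°])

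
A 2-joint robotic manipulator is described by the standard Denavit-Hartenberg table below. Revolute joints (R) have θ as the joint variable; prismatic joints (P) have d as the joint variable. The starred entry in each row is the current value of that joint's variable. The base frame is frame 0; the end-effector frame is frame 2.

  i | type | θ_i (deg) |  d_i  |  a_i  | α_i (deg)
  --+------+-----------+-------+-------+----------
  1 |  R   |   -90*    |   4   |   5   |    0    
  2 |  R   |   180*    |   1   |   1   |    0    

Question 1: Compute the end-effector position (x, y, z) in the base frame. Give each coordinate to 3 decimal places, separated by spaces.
after link 1: o_1 = (0.0000, -5.0000, 4.0000)
after link 2: o_2 = (0.0000, -4.0000, 5.0000)

0.000 -4.000 5.000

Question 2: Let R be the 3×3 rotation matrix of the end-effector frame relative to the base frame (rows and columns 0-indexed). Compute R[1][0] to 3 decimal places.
End-effector x-axis (col 0 of R) = (0.0000,1.0000,0.0000)
R[1][0] = 1.0000

1.000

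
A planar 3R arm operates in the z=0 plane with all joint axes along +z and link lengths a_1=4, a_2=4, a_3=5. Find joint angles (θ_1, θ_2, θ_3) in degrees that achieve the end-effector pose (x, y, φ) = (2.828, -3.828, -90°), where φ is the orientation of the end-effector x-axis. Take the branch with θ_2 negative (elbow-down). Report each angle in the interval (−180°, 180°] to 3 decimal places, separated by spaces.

wrist centre = target − a_3·(cos φ, sin φ) = (2.8280, 1.1720)
cos θ_2 = (9.3712−4²−4²)/(2·4·4) = -0.7072; θ_2 = -135.0036° (elbow-down)
β = atan2(1.1720,2.8280) = 22.5104°; ψ = atan2(-2.8283,1.1714) = -67.5018°
θ_1 = β − ψ = 90.0122°
θ_3 = φ − θ_1 − θ_2 = -45.0087° (wrapped to (-180°,180°])

90.012 -135.004 -45.009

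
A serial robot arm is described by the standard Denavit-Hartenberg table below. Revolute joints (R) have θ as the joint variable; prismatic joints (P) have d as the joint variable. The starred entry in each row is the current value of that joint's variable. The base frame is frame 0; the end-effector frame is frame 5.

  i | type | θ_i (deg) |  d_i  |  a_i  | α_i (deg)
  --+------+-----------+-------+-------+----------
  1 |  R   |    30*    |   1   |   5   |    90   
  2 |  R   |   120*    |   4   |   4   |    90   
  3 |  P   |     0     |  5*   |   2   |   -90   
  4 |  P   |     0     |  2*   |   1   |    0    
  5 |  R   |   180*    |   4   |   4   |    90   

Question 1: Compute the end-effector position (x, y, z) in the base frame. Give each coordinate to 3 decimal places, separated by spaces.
after link 1: o_1 = (4.3301, 2.5000, 1.0000)
after link 2: o_2 = (4.5981, -1.9641, 4.4641)
after link 3: o_3 = (7.4821, -0.2990, 8.6962)
after link 4: o_4 = (8.0490, -2.2811, 9.5622)
after link 5: o_5 = (11.7811, -4.7452, 6.0981)

11.781 -4.745 6.098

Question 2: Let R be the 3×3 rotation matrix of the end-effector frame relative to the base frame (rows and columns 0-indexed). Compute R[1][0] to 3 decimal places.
End-effector x-axis (col 0 of R) = (0.4330,0.2500,-0.8660)
R[1][0] = 0.2500

0.250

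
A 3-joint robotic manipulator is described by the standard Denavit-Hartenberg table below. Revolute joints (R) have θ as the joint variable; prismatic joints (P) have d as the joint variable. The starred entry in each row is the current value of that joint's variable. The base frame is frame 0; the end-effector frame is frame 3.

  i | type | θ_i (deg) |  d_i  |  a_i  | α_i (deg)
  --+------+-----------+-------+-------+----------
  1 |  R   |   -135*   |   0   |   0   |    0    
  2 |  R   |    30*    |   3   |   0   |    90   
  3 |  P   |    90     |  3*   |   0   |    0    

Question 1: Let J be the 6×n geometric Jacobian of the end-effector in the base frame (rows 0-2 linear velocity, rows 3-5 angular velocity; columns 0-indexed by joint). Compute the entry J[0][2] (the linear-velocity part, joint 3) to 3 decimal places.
prismatic axis z_2 = (-0.9659,0.2588,0.0000)
J_v[:, 2] = z_2; J_ω[:, 2] = (0,0,0)
entry J[0][2] = -0.9659

-0.966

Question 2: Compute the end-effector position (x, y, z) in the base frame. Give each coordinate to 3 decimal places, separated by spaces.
after link 1: o_1 = (0.0000, 0.0000, 0.0000)
after link 2: o_2 = (0.0000, 0.0000, 3.0000)
after link 3: o_3 = (-2.8978, 0.7765, 3.0000)

-2.898 0.776 3.000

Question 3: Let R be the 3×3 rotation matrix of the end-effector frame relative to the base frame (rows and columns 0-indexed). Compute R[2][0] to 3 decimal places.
End-effector x-axis (col 0 of R) = (0.0000,-0.0000,1.0000)
R[2][0] = 1.0000

1.000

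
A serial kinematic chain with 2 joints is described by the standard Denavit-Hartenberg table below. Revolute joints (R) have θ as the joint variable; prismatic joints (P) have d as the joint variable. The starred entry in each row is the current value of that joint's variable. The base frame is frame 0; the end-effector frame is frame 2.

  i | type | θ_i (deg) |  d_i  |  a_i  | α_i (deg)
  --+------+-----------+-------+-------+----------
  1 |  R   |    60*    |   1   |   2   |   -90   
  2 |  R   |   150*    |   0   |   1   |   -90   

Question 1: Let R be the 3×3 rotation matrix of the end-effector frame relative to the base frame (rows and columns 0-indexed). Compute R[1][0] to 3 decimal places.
End-effector x-axis (col 0 of R) = (-0.4330,-0.7500,-0.5000)
R[1][0] = -0.7500

-0.750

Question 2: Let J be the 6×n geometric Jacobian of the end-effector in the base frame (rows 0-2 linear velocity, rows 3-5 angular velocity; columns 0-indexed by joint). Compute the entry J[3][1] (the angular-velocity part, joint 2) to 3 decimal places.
-0.866

axis z_1 = (-0.8660,0.5000,0.0000); lever o_n−o_1 = (-0.4330,-0.7500,-0.5000)
cross product → J_v[:, 1] = (-0.2500,-0.4330,0.8660)
J_ω[:, 1] = z_1
entry J[3][1] = -0.8660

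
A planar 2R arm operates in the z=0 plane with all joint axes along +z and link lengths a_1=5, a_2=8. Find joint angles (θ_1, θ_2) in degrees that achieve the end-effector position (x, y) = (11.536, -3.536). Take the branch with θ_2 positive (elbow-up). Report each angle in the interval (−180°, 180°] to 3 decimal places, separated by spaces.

cos θ_2 = (145.5826−5²−8²)/(2·5·8) = 0.7073; θ_2 = 44.9858° (elbow-up)
β = atan2(-3.5360,11.5360) = -17.0413°; ψ = atan2(5.6554,10.6583) = 27.9512°
θ_1 = β − ψ = -44.9924°

-44.992 44.986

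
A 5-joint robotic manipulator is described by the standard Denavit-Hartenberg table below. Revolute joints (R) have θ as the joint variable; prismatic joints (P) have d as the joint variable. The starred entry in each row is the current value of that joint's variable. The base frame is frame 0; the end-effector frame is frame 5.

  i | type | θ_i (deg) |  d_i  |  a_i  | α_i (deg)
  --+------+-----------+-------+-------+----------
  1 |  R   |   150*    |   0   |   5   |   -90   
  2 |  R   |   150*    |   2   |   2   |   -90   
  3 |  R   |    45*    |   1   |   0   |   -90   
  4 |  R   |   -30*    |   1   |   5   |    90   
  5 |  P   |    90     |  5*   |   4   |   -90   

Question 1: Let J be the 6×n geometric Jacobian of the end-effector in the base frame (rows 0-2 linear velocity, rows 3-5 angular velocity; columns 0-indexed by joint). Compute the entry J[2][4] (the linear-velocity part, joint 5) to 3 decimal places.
0.927

prismatic axis z_4 = (-0.0669,-0.3696,0.9268)
J_v[:, 4] = z_4; J_ω[:, 4] = (0,0,0)
entry J[2][4] = 0.9268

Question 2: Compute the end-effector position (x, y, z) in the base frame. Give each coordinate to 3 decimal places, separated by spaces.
0.294 3.098 6.902

after link 1: o_1 = (-4.3301, 2.5000, 0.0000)
after link 2: o_2 = (-3.8301, -0.0981, -1.0000)
after link 3: o_3 = (-3.3971, -0.3481, -0.1340)
after link 4: o_4 = (1.3360, 1.2713, 0.8537)
after link 5: o_5 = (0.2942, 3.0975, 6.9018)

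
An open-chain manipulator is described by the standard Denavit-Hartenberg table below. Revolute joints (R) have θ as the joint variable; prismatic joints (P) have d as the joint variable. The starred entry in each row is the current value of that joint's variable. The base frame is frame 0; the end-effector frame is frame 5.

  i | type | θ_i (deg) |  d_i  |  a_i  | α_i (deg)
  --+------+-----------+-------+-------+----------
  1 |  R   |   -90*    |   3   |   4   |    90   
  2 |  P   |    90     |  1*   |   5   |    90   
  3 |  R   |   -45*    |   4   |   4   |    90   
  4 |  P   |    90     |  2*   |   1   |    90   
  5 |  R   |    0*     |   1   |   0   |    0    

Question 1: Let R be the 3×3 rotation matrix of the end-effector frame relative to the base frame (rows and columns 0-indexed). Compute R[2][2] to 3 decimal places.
End-effector z-axis (col 2 of R) = (0.7071,0.0000,0.7071)
R[2][2] = 0.7071

0.707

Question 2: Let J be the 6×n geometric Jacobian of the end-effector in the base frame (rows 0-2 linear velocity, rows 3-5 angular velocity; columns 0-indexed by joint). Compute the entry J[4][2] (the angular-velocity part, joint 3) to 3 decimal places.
axis z_2 = (-0.0000,-1.0000,-0.0000); lever o_n−o_2 = (4.9497,-5.0000,2.1213)
cross product → J_v[:, 2] = (-2.1213,-0.0000,4.9497)
J_ω[:, 2] = z_2
entry J[4][2] = -1.0000

-1.000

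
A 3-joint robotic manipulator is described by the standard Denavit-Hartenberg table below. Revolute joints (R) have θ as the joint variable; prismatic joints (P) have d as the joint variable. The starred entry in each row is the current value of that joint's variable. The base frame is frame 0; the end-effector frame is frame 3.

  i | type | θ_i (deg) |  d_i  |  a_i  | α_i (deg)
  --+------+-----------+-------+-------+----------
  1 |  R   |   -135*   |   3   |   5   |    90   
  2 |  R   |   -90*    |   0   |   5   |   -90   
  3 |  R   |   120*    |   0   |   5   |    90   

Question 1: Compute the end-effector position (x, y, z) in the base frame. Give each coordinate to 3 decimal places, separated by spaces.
-0.474 -6.597 0.500

after link 1: o_1 = (-3.5355, -3.5355, 3.0000)
after link 2: o_2 = (-3.5355, -3.5355, -2.0000)
after link 3: o_3 = (-0.4737, -6.5974, 0.5000)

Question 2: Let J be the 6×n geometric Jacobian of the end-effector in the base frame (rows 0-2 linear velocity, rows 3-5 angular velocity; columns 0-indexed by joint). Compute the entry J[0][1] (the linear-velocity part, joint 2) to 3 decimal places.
-1.768

axis z_1 = (-0.7071,0.7071,0.0000); lever o_n−o_1 = (3.0619,-3.0619,-2.5000)
cross product → J_v[:, 1] = (-1.7678,-1.7678,0.0000)
J_ω[:, 1] = z_1
entry J[0][1] = -1.7678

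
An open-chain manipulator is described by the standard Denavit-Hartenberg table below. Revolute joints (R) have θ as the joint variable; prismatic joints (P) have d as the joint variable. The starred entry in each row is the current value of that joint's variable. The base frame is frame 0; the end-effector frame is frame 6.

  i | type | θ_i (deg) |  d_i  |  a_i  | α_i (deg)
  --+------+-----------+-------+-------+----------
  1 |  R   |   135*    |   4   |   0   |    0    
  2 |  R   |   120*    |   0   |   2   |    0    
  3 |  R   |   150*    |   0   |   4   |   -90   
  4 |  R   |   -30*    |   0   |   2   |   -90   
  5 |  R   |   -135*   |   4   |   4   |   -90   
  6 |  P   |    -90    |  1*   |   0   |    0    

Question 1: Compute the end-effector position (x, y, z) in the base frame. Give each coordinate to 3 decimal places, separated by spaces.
after link 1: o_1 = (0.0000, 0.0000, 4.0000)
after link 2: o_2 = (-0.5176, -1.9319, 4.0000)
after link 3: o_3 = (2.3108, 0.8966, 4.0000)
after link 4: o_4 = (3.5355, 2.1213, 5.0000)
after link 5: o_5 = (1.2177, 3.8035, 0.1217)
after link 6: o_6 = (1.1507, 4.7365, 0.4752)

1.151 4.736 0.475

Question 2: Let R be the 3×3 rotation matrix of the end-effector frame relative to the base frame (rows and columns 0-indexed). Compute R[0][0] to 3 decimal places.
0.354

End-effector x-axis (col 0 of R) = (0.3536,0.3536,-0.8660)
R[0][0] = 0.3536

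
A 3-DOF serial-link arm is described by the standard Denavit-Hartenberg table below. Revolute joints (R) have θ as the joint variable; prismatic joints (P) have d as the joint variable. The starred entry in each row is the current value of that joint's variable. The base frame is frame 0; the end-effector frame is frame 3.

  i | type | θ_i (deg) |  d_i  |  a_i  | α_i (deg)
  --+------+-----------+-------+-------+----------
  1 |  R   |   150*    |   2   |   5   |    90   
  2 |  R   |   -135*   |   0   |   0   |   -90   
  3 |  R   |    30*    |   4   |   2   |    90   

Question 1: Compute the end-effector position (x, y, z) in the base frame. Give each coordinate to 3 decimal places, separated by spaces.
after link 1: o_1 = (-4.3301, 2.5000, 2.0000)
after link 2: o_2 = (-4.3301, 2.5000, 2.0000)
after link 3: o_3 = (-6.2190, 2.4358, -2.0532)

-6.219 2.436 -2.053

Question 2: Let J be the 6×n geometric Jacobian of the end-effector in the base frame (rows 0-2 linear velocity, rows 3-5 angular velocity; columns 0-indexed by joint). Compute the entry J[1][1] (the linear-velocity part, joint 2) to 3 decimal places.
axis z_1 = (0.5000,0.8660,0.0000); lever o_n−o_1 = (-1.8888,-0.0642,-4.0532)
cross product → J_v[:, 1] = (-3.5101,2.0266,1.6037)
J_ω[:, 1] = z_1
entry J[1][1] = 2.0266

2.027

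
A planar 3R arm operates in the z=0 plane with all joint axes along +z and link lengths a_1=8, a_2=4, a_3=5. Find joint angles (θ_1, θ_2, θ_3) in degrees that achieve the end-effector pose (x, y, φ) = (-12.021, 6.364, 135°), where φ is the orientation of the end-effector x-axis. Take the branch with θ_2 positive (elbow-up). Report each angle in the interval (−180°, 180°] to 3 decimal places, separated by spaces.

wrist centre = target − a_3·(cos φ, sin φ) = (-8.4855, 2.8285)
cos θ_2 = (80.0034−8²−4²)/(2·8·4) = 0.0001; θ_2 = 89.9970° (elbow-up)
β = atan2(2.8285,-8.4855) = 161.5652°; ψ = atan2(4.0000,8.0002) = 26.5645°
θ_1 = β − ψ = 135.0007°
θ_3 = φ − θ_1 − θ_2 = -89.9977° (wrapped to (-180°,180°])

135.001 89.997 -89.998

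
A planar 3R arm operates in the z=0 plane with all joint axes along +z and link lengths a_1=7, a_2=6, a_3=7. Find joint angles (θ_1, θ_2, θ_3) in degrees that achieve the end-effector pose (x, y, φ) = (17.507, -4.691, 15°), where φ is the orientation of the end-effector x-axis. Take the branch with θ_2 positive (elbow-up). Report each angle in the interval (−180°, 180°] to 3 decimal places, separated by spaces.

-44.996 29.992 30.004

wrist centre = target − a_3·(cos φ, sin φ) = (10.7455, -6.5027)
cos θ_2 = (157.7517−7²−6²)/(2·7·6) = 0.8661; θ_2 = 29.9924° (elbow-up)
β = atan2(-6.5027,10.7455) = -31.1806°; ψ = atan2(2.9993,12.1966) = 13.8157°
θ_1 = β − ψ = -44.9963°
θ_3 = φ − θ_1 − θ_2 = 30.0039° (wrapped to (-180°,180°])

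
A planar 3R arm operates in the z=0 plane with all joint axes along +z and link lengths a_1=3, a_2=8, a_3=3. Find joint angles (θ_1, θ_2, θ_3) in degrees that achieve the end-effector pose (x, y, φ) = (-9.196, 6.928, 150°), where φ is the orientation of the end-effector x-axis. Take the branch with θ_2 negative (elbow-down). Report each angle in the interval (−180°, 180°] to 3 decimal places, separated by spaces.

-149.995 -90.005 30.000

wrist centre = target − a_3·(cos φ, sin φ) = (-6.5979, 5.4280)
cos θ_2 = (72.9958−3²−8²)/(2·3·8) = -0.0001; θ_2 = -90.0050° (elbow-down)
β = atan2(5.4280,-6.5979) = 140.5564°; ψ = atan2(-8.0000,2.9993) = -69.4484°
θ_1 = β − ψ = 210.0048°
θ_3 = φ − θ_1 − θ_2 = 30.0002° (wrapped to (-180°,180°])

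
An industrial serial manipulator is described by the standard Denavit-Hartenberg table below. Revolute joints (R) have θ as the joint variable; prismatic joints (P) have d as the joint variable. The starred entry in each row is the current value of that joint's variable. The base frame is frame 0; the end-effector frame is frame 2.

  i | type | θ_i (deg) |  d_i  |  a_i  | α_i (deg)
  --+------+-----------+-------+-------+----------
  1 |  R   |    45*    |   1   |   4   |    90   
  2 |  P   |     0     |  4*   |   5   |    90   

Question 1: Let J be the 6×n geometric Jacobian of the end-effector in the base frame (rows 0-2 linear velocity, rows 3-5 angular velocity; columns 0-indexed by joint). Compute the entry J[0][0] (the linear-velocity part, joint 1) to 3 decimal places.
axis z_0 = ẑ; lever o_n−o_0 = (9.1924,3.5355,1.0000)
cross product → J_v[:, 0] = (-3.5355,9.1924,0.0000)
J_ω[:, 0] = z_0
entry J[0][0] = -3.5355

-3.536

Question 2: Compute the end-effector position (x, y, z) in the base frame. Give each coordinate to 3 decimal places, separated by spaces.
9.192 3.536 1.000

after link 1: o_1 = (2.8284, 2.8284, 1.0000)
after link 2: o_2 = (9.1924, 3.5355, 1.0000)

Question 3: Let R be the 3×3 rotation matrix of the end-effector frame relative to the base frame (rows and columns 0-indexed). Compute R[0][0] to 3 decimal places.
0.707

End-effector x-axis (col 0 of R) = (0.7071,0.7071,0.0000)
R[0][0] = 0.7071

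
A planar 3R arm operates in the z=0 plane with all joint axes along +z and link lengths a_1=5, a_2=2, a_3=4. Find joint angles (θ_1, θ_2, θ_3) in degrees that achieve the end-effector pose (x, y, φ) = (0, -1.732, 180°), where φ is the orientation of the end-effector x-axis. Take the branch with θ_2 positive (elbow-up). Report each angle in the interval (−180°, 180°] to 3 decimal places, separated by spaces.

wrist centre = target − a_3·(cos φ, sin φ) = (4.0000, -1.7320)
cos θ_2 = (18.9998−5²−2²)/(2·5·2) = -0.5000; θ_2 = 120.0006° (elbow-up)
β = atan2(-1.7320,4.0000) = -23.4126°; ψ = atan2(1.7320,4.0000) = 23.4132°
θ_1 = β − ψ = -46.8258°
θ_3 = φ − θ_1 − θ_2 = 106.8252° (wrapped to (-180°,180°])

-46.826 120.001 106.825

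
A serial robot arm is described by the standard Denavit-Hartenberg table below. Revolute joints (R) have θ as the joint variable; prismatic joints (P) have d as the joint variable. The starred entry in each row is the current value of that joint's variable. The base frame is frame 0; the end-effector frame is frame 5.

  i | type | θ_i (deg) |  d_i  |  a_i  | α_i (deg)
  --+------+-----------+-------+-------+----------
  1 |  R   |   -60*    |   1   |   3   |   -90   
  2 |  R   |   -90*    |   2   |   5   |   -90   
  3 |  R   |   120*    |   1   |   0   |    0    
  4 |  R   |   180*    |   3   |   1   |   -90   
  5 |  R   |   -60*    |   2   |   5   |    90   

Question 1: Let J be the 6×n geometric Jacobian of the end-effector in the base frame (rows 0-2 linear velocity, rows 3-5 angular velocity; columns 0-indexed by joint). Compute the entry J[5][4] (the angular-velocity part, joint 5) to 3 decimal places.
axis z_4 = (-0.4330,-0.2500,0.8660); lever o_n−o_4 = (3.1740,-3.1675,2.9821)
cross product → J_v[:, 4] = (1.9976,4.0401,2.1651)
J_ω[:, 4] = z_4
entry J[5][4] = 0.8660

0.866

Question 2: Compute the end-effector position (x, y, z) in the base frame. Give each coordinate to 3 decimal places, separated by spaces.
after link 1: o_1 = (1.5000, -2.5981, 1.0000)
after link 2: o_2 = (3.2321, -1.5981, 6.0000)
after link 3: o_3 = (3.7321, -2.4641, 6.0000)
after link 4: o_4 = (5.9821, -4.6292, 6.5000)
after link 5: o_5 = (9.1561, -7.7966, 9.4821)

9.156 -7.797 9.482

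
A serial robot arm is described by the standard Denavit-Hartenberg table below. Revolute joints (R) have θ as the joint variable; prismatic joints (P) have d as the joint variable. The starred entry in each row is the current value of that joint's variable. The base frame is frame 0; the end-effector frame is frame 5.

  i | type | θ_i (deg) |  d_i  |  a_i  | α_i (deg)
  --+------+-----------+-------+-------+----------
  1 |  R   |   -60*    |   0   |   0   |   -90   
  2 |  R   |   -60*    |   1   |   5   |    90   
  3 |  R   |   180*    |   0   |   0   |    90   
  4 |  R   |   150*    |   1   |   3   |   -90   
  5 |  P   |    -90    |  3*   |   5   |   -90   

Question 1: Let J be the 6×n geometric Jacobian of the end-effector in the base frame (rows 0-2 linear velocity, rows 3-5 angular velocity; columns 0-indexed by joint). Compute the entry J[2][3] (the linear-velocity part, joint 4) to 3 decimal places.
-3.000

axis z_3 = (0.8660,0.5000,0.0000); lever o_n−o_3 = (6.6962,0.4019,3.0000)
cross product → J_v[:, 3] = (1.5000,-2.5981,-3.0000)
J_ω[:, 3] = z_3
entry J[2][3] = -3.0000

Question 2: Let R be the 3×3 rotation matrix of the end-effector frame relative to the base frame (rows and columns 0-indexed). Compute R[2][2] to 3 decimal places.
End-effector z-axis (col 2 of R) = (-0.0000,-0.0000,1.0000)
R[2][2] = 1.0000

1.000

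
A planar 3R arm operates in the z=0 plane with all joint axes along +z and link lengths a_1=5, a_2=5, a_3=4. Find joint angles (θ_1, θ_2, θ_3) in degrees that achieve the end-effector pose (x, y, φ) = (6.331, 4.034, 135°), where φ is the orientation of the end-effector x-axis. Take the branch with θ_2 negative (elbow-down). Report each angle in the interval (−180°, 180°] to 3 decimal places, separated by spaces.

wrist centre = target − a_3·(cos φ, sin φ) = (9.1594, 1.2056)
cos θ_2 = (85.3485−5²−5²)/(2·5·5) = 0.7070; θ_2 = -45.0111° (elbow-down)
β = atan2(1.2056,9.1594) = 7.4982°; ψ = atan2(-3.5362,8.5349) = -22.5055°
θ_1 = β − ψ = 30.0038°
θ_3 = φ − θ_1 − θ_2 = 150.0073° (wrapped to (-180°,180°])

30.004 -45.011 150.007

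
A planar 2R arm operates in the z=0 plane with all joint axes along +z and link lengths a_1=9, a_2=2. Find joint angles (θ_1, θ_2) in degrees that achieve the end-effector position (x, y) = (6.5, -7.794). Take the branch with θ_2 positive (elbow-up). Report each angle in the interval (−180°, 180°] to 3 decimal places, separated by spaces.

-60.000 60.007

cos θ_2 = (102.9964−9²−2²)/(2·9·2) = 0.4999; θ_2 = 60.0065° (elbow-up)
β = atan2(-7.7940,6.5000) = -50.1727°; ψ = atan2(1.7322,9.9998) = 9.8273°
θ_1 = β − ψ = -60.0000°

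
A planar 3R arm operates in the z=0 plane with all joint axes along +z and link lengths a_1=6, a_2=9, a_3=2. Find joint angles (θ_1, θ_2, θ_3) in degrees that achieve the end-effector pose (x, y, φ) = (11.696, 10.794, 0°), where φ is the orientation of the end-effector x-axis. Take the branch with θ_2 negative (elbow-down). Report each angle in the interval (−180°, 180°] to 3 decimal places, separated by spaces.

66.140 -30.008 -36.132

wrist centre = target − a_3·(cos φ, sin φ) = (9.6960, 10.7940)
cos θ_2 = (210.5229−6²−9²)/(2·6·9) = 0.8660; θ_2 = -30.0084° (elbow-down)
β = atan2(10.7940,9.6960) = 48.0674°; ψ = atan2(-4.5011,13.7936) = -18.0726°
θ_1 = β − ψ = 66.1400°
θ_3 = φ − θ_1 − θ_2 = -36.1316° (wrapped to (-180°,180°])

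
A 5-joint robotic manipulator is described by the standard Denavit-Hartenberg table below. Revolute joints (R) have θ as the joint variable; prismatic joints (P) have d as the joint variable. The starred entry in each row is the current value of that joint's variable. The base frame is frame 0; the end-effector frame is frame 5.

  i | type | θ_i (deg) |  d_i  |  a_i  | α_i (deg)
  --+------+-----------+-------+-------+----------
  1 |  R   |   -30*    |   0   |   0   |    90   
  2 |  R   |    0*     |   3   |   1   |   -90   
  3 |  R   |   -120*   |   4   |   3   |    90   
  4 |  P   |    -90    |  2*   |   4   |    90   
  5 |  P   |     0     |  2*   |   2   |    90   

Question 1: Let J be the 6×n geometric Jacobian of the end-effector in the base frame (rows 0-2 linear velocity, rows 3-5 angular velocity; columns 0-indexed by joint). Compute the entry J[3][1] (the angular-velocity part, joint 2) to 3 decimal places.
-0.500

axis z_1 = (-0.5000,-0.8660,0.0000); lever o_n−o_1 = (-2.5000,-1.8660,-2.0000)
cross product → J_v[:, 1] = (1.7321,-1.0000,-1.2321)
J_ω[:, 1] = z_1
entry J[3][1] = -0.5000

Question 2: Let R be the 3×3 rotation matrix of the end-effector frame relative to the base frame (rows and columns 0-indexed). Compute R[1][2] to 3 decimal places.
-0.866

End-effector z-axis (col 2 of R) = (0.5000,-0.8660,-0.0000)
R[1][2] = -0.8660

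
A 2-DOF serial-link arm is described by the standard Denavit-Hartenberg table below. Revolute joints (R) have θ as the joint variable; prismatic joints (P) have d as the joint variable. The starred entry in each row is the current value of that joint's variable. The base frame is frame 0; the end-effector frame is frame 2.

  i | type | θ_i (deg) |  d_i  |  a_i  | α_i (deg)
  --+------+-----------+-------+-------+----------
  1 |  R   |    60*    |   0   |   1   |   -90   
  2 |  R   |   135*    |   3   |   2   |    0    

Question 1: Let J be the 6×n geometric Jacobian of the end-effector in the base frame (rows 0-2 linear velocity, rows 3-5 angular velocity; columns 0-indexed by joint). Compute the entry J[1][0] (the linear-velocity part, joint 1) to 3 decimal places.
-2.805

axis z_0 = ẑ; lever o_n−o_0 = (-2.8052,1.1413,-1.4142)
cross product → J_v[:, 0] = (-1.1413,-2.8052,0.0000)
J_ω[:, 0] = z_0
entry J[1][0] = -2.8052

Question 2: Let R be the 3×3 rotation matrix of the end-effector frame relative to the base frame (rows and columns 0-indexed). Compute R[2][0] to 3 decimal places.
-0.707

End-effector x-axis (col 0 of R) = (-0.3536,-0.6124,-0.7071)
R[2][0] = -0.7071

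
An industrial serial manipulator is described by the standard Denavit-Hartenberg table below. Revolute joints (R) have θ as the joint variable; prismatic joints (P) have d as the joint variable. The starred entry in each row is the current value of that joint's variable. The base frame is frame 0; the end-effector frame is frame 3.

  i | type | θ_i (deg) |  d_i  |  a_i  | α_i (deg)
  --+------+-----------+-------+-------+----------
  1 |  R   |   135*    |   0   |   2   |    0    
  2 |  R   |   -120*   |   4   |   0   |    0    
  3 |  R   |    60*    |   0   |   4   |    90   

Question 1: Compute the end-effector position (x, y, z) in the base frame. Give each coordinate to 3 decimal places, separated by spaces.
after link 1: o_1 = (-1.4142, 1.4142, 0.0000)
after link 2: o_2 = (-1.4142, 1.4142, 4.0000)
after link 3: o_3 = (-0.3789, 5.2779, 4.0000)

-0.379 5.278 4.000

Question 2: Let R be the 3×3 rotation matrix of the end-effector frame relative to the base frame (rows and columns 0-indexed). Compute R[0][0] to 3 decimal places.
0.259

End-effector x-axis (col 0 of R) = (0.2588,0.9659,0.0000)
R[0][0] = 0.2588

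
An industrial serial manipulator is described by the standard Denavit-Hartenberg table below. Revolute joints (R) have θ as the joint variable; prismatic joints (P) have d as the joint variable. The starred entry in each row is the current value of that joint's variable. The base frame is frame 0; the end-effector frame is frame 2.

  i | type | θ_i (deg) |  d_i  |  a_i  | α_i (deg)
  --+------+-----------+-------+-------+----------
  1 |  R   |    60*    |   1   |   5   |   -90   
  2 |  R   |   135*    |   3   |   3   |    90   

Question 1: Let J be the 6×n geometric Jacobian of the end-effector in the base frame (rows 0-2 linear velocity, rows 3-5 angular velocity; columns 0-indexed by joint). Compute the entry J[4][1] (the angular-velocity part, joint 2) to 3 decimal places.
0.500

axis z_1 = (-0.8660,0.5000,0.0000); lever o_n−o_1 = (-3.6587,-0.3371,-2.1213)
cross product → J_v[:, 1] = (-1.0607,-1.8371,2.1213)
J_ω[:, 1] = z_1
entry J[4][1] = 0.5000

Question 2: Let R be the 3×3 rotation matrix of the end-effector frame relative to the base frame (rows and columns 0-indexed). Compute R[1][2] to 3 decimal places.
0.612

End-effector z-axis (col 2 of R) = (0.3536,0.6124,-0.7071)
R[1][2] = 0.6124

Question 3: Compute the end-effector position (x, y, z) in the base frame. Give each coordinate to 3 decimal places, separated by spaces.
after link 1: o_1 = (2.5000, 4.3301, 1.0000)
after link 2: o_2 = (-1.1587, 3.9930, -1.1213)

-1.159 3.993 -1.121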